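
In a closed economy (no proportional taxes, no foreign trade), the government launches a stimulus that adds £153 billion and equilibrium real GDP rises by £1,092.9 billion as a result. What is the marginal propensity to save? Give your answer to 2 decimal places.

Implied spending multiplier k = ΔY/ΔG = 1,092.9/153 ≈ 7.1431.
Since k = 1/(1 − MPC), MPC = 1 − 1/k = 1 − ΔG/ΔY = 1 − 153/1,092.9 ≈ 0.86.
MPS = 1 − MPC = 0.14.

0.14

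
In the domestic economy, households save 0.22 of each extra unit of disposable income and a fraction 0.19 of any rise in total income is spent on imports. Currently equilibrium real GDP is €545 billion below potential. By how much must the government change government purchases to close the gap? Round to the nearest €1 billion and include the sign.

MPC = 1 − MPS = 1 − 0.22 = 0.78.
Spending multiplier = 1/(1 − c + m) = 1/(1 − 0.78 + 0.19) = 1/0.41 ≈ 2.439.
Need ΔY = +€545 billion, so ΔG = ΔY/k = (+€545 billion) × 0.41 ≈ +€223 billion.
The government should increase government purchases by €223 billion.

+€223 billion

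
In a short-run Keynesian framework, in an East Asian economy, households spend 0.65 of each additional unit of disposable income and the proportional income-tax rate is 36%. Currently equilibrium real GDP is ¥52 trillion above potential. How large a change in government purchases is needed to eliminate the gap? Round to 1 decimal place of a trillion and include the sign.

−¥30.4 trillion

Spending multiplier = 1/(1 − c(1−t)) = 1/(1 − 0.65×0.64) = 1/0.584 ≈ 1.712.
Need ΔY = −¥52 trillion, so ΔG = ΔY/k = (−¥52 trillion) × 0.584 ≈ −¥30.4 trillion.
The government should cut government purchases by ¥30.4 trillion.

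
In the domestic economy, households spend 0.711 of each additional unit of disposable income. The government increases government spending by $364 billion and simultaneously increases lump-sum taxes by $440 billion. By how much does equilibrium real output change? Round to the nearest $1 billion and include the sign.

Expenditure multiplier = 1/(1 − MPC) = 1/(1 − 0.711) = 1/0.289 ≈ 3.46.
ΔG contributes k·ΔG = (+$364 billion) / 0.289 ≈ +$1,259.5 billion.
ΔT of +$440 billion changes first-round spending by −c·ΔT = −$312.84 billion, contributing k·(−c·ΔT) = (−$312.84 billion) / 0.289 ≈ −$1,082.5 billion.
Net ΔY = k(ΔG − c·ΔT) = (+$51.16 billion) / 0.289 ≈ +$177 billion.

+$177 billion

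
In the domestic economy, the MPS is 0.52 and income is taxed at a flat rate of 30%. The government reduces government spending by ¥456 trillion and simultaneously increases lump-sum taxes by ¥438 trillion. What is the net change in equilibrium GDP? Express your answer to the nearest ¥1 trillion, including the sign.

−¥1,003 trillion

MPC = 1 − MPS = 1 − 0.52 = 0.48.
Expenditure multiplier = 1/(1 − c(1−t)) = 1/(1 − 0.48×0.7) = 1/0.664 ≈ 1.506.
ΔG contributes k·ΔG = (−¥456 trillion) / 0.664 ≈ −¥686.7 trillion.
ΔT of +¥438 trillion changes first-round spending by −c·ΔT = −¥210.24 trillion, contributing k·(−c·ΔT) = (−¥210.24 trillion) / 0.664 ≈ −¥316.6 trillion.
Net ΔY = k(ΔG − c·ΔT) = (−¥666.24 trillion) / 0.664 ≈ −¥1,003 trillion.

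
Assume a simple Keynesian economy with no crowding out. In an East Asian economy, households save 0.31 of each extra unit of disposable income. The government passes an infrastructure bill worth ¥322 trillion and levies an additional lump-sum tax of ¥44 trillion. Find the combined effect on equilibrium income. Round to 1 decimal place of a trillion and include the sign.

+¥940.8 trillion

MPC = 1 − MPS = 1 − 0.31 = 0.69.
Expenditure multiplier = 1/(1 − MPC) = 1/(1 − 0.69) = 1/0.31 ≈ 3.226.
ΔG contributes k·ΔG = (+¥322 trillion) / 0.31 ≈ +¥1,038.7 trillion.
ΔT of +¥44 trillion changes first-round spending by −c·ΔT = −¥30.36 trillion, contributing k·(−c·ΔT) = (−¥30.36 trillion) / 0.31 ≈ −¥97.9 trillion.
Net ΔY = k(ΔG − c·ΔT) = (+¥291.64 trillion) / 0.31 ≈ +¥940.8 trillion.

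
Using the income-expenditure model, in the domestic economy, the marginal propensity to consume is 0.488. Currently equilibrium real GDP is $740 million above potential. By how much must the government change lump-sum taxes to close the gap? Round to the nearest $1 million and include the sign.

Spending multiplier = 1/(1 − MPC) = 1/(1 − 0.488) = 1/0.512 ≈ 1.953.
Tax multiplier = −c·k = −0.488/0.512 ≈ −0.953. Need ΔY = −$740 million, so ΔT = ΔY/(−c·k) = −(−$740 million) × 0.512 / 0.488 ≈ +$776 million.
The government should raise lump-sum taxes by $776 million.

+$776 million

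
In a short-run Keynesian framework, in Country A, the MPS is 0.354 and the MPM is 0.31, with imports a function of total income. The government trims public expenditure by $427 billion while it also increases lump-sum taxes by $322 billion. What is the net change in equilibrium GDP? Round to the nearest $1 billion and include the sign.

MPC = 1 − MPS = 1 − 0.354 = 0.646.
Expenditure multiplier = 1/(1 − c + m) = 1/(1 − 0.646 + 0.31) = 1/0.664 ≈ 1.506.
ΔG contributes k·ΔG = (−$427 billion) / 0.664 ≈ −$643.1 billion.
ΔT of +$322 billion changes first-round spending by −c·ΔT = −$208.012 billion, contributing k·(−c·ΔT) = (−$208.012 billion) / 0.664 ≈ −$313.3 billion.
Net ΔY = k(ΔG − c·ΔT) = (−$635.012 billion) / 0.664 ≈ −$956 billion.

−$956 billion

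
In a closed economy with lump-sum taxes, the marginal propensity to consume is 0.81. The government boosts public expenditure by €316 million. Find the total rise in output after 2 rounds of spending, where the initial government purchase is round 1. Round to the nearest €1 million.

€572 million

Round 1 adds ΔG = €316 million; each later round is MPC = 0.81 times the previous.
After 2 rounds: 316 + 255.96 = ΔG·(1 − c^2)/(1 − c) = 316 × (1 − 0.6561)/0.19 ≈ €572 million.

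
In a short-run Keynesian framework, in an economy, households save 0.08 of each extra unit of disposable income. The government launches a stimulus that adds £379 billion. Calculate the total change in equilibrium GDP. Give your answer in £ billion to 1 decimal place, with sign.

+£4,737.5 billion

MPC = 1 − MPS = 1 − 0.08 = 0.92.
Government-spending multiplier = 1/(1 − MPC) = 1/(1 − 0.92) = 1/0.08 = 12.5.
ΔY = k × ΔG = (+£379 billion) / 0.08 = +£4,737.5 billion.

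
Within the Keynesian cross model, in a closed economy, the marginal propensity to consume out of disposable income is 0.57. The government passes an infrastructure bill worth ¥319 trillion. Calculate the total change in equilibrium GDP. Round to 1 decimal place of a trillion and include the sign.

Spending multiplier = 1/(1 − MPC) = 1/(1 − 0.57) = 1/0.43 ≈ 2.326.
ΔY = k × ΔG = (+¥319 trillion) / 0.43 ≈ +¥741.9 trillion.

+¥741.9 trillion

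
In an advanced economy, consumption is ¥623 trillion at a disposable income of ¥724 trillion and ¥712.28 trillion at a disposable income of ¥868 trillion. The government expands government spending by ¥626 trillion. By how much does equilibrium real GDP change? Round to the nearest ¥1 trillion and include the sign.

+¥1,647 trillion

MPC = ΔC/ΔYd = (712.28 − 623)/(868 − 724) = 89.28/144 = 0.62.
Government-spending multiplier = 1/(1 − MPC) = 1/(1 − 0.62) = 1/0.38 ≈ 2.632.
ΔY = k × ΔG = (+¥626 trillion) / 0.38 ≈ +¥1,647 trillion.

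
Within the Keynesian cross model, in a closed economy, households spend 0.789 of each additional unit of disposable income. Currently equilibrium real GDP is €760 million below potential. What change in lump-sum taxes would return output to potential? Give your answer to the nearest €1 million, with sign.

−€203 million

Spending multiplier = 1/(1 − MPC) = 1/(1 − 0.789) = 1/0.211 ≈ 4.739.
Tax multiplier = −c·k = −0.789/0.211 ≈ −3.739. Need ΔY = +€760 million, so ΔT = ΔY/(−c·k) = −(+€760 million) × 0.211 / 0.789 ≈ −€203 million.
The government should cut lump-sum taxes by €203 million.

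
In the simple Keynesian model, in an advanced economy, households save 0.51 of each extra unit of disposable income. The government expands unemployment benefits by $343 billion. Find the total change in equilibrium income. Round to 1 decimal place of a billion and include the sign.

MPC = 1 − MPS = 1 − 0.51 = 0.49.
The transfer change shifts disposable income by +$343 billion, so first-round consumption changes by c·ΔTR = 0.49 × (+$343 billion) = +$168.07 billion.
Expenditure multiplier = 1/(1 − MPC) = 1/(1 − 0.49) = 1/0.51 ≈ 1.961.
The transfer multiplier is c × k ≈ 0.961, so ΔY = k × (c·ΔTR) = (+$168.07 billion) / 0.51 ≈ +$329.5 billion.

+$329.5 billion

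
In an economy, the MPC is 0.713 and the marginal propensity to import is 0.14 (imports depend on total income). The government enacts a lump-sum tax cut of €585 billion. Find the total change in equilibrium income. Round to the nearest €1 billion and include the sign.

A lump-sum tax change of −€585 billion shifts disposable income by +€585 billion; first-round consumption changes by −c × ΔT = −0.713 × (−€585 billion) = +€417.105 billion.
Expenditure multiplier = 1/(1 − c + m) = 1/(1 − 0.713 + 0.14) = 1/0.427 ≈ 2.342.
The tax multiplier is −c × k ≈ −1.67, so ΔY = k × (−c·ΔT) = (+€417.105 billion) / 0.427 ≈ +€977 billion.

+€977 billion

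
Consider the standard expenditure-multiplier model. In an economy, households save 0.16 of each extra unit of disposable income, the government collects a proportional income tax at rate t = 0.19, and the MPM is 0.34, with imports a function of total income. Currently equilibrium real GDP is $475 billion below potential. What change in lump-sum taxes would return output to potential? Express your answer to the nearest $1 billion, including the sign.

−$373 billion

MPC = 1 − MPS = 1 − 0.16 = 0.84.
Spending multiplier = 1/(1 − c(1−t) + m) = 1/(1 − 0.84×0.81 + 0.34) = 1/0.6596 ≈ 1.516.
Tax multiplier = −c·k = −0.84/0.6596 ≈ −1.273. Need ΔY = +$475 billion, so ΔT = ΔY/(−c·k) = −(+$475 billion) × 0.6596 / 0.84 ≈ −$373 billion.
The government should cut lump-sum taxes by $373 billion.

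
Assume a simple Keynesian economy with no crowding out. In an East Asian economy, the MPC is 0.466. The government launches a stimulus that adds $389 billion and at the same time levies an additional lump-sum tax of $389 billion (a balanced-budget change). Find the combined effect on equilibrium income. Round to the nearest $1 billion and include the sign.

Expenditure multiplier = 1/(1 − MPC) = 1/(1 − 0.466) = 1/0.534 ≈ 1.873.
ΔG contributes k·ΔG = (+$389 billion) / 0.534 ≈ +$728.5 billion.
ΔT of +$389 billion changes first-round spending by −c·ΔT = −$181.274 billion, contributing k·(−c·ΔT) = (−$181.274 billion) / 0.534 ≈ −$339.5 billion.
With ΔG = ΔT and no other leakages, the balanced-budget multiplier is 1, so ΔY = ΔG = +$389 billion.

+$389 billion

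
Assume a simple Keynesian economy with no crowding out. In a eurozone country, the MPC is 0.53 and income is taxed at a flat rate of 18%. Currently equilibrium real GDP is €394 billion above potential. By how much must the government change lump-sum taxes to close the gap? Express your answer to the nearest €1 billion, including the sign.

+€420 billion

Spending multiplier = 1/(1 − c(1−t)) = 1/(1 − 0.53×0.82) = 1/0.5654 ≈ 1.769.
Tax multiplier = −c·k = −0.53/0.5654 ≈ −0.937. Need ΔY = −€394 billion, so ΔT = ΔY/(−c·k) = −(−€394 billion) × 0.5654 / 0.53 ≈ +€420 billion.
The government should raise lump-sum taxes by €420 billion.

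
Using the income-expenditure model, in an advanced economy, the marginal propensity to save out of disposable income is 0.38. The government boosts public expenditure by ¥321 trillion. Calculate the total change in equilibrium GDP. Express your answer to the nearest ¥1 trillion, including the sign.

+¥845 trillion

MPC = 1 − MPS = 1 − 0.38 = 0.62.
Expenditure multiplier = 1/(1 − MPC) = 1/(1 − 0.62) = 1/0.38 ≈ 2.632.
ΔY = k × ΔG = (+¥321 trillion) / 0.38 ≈ +¥845 trillion.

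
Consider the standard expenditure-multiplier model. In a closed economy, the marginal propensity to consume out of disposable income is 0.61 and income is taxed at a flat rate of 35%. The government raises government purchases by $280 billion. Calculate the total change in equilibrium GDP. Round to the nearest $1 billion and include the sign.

Expenditure multiplier = 1/(1 − c(1−t)) = 1/(1 − 0.61×0.65) = 1/0.6035 ≈ 1.657.
ΔY = k × ΔG = (+$280 billion) / 0.6035 ≈ +$464 billion.

+$464 billion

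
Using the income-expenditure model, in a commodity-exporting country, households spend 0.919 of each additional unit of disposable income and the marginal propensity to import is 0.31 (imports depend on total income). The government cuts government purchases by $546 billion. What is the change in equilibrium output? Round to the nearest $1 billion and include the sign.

−$1,396 billion

Expenditure multiplier = 1/(1 − c + m) = 1/(1 − 0.919 + 0.31) = 1/0.391 ≈ 2.558.
ΔY = k × ΔG = (−$546 billion) / 0.391 ≈ −$1,396 billion.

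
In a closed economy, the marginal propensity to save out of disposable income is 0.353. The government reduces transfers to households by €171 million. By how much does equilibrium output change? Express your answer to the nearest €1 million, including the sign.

−€313 million

MPC = 1 − MPS = 1 − 0.353 = 0.647.
The transfer change shifts disposable income by −€171 million, so first-round consumption changes by c·ΔTR = 0.647 × (−€171 million) = −€110.637 million.
Expenditure multiplier = 1/(1 − MPC) = 1/(1 − 0.647) = 1/0.353 ≈ 2.833.
The transfer multiplier is c × k ≈ 1.833, so ΔY = k × (c·ΔTR) = (−€110.637 million) / 0.353 ≈ −€313 million.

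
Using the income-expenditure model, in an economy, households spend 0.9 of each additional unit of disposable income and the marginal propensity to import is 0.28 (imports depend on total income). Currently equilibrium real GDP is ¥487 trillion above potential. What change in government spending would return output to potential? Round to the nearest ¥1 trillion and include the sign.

−¥185 trillion

Spending multiplier = 1/(1 − c + m) = 1/(1 − 0.9 + 0.28) = 1/0.38 ≈ 2.632.
Need ΔY = −¥487 trillion, so ΔG = ΔY/k = (−¥487 trillion) × 0.38 ≈ −¥185 trillion.
The government should cut government spending by ¥185 trillion.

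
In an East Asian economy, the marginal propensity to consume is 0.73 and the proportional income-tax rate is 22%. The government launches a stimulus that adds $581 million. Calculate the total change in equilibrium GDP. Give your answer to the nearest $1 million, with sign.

Spending multiplier = 1/(1 − c(1−t)) = 1/(1 − 0.73×0.78) = 1/0.4306 ≈ 2.322.
ΔY = k × ΔG = (+$581 million) / 0.4306 ≈ +$1,349 million.

+$1,349 million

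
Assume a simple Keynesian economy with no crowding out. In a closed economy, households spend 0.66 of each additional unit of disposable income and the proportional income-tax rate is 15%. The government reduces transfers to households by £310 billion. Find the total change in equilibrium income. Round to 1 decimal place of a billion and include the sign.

The transfer change shifts disposable income by −£310 billion, so first-round consumption changes by c·ΔTR = 0.66 × (−£310 billion) = −£204.6 billion.
Expenditure multiplier = 1/(1 − c(1−t)) = 1/(1 − 0.66×0.85) = 1/0.439 ≈ 2.278.
The transfer multiplier is c × k ≈ 1.503, so ΔY = k × (c·ΔTR) = (−£204.6 billion) / 0.439 ≈ −£466.1 billion.

−£466.1 billion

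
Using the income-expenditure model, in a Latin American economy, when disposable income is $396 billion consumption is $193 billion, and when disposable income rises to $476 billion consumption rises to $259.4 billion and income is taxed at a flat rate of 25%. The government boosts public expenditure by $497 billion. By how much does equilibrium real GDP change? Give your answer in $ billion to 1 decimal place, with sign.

MPC = ΔC/ΔYd = (259.4 − 193)/(476 − 396) = 66.4/80 = 0.83.
Spending multiplier = 1/(1 − c(1−t)) = 1/(1 − 0.83×0.75) = 1/0.3775 ≈ 2.649.
ΔY = k × ΔG = (+$497 billion) / 0.3775 ≈ +$1,316.6 billion.

+$1,316.6 billion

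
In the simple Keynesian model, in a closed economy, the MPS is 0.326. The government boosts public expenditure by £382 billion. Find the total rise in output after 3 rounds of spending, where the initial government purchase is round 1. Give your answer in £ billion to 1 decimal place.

£813.0 billion

MPC = 1 − MPS = 1 − 0.326 = 0.674.
Round 1 adds ΔG = £382 billion; each later round is MPC = 0.674 times the previous.
After 3 rounds: 382 + 257.468 + 173.533432 = ΔG·(1 − c^3)/(1 − c) = 382 × (1 − 0.306182024)/0.326 ≈ £813 billion.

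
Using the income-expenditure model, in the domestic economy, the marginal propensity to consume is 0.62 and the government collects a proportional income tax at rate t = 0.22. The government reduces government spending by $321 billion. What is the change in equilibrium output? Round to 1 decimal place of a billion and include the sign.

Expenditure multiplier = 1/(1 − c(1−t)) = 1/(1 − 0.62×0.78) = 1/0.5164 ≈ 1.936.
ΔY = k × ΔG = (−$321 billion) / 0.5164 ≈ −$621.6 billion.

−$621.6 billion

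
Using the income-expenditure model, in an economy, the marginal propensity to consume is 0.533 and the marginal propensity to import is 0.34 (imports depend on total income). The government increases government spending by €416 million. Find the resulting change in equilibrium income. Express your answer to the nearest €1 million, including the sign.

+€515 million

Government-spending multiplier = 1/(1 − c + m) = 1/(1 − 0.533 + 0.34) = 1/0.807 ≈ 1.239.
ΔY = k × ΔG = (+€416 million) / 0.807 ≈ +€515 million.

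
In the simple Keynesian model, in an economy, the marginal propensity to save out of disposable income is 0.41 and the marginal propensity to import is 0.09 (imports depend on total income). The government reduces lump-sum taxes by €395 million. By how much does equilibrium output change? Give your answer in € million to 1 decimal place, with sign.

+€466.1 million

MPC = 1 − MPS = 1 − 0.41 = 0.59.
A lump-sum tax change of −€395 million shifts disposable income by +€395 million; first-round consumption changes by −c × ΔT = −0.59 × (−€395 million) = +€233.05 million.
Expenditure multiplier = 1/(1 − c + m) = 1/(1 − 0.59 + 0.09) = 1/0.5 = 2.
The tax multiplier is −c × k = −1.18, so ΔY = k × (−c·ΔT) = (+€233.05 million) / 0.5 = +€466.1 million.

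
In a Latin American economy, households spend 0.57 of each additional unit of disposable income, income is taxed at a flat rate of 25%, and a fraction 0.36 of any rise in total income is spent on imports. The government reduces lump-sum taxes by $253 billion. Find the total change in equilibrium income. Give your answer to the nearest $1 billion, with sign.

+$155 billion

A lump-sum tax change of −$253 billion shifts disposable income by +$253 billion; first-round consumption changes by −c × ΔT = −0.57 × (−$253 billion) = +$144.21 billion.
Expenditure multiplier = 1/(1 − c(1−t) + m) = 1/(1 − 0.57×0.75 + 0.36) = 1/0.9325 ≈ 1.072.
The tax multiplier is −c × k ≈ −0.611, so ΔY = k × (−c·ΔT) = (+$144.21 billion) / 0.9325 ≈ +$155 billion.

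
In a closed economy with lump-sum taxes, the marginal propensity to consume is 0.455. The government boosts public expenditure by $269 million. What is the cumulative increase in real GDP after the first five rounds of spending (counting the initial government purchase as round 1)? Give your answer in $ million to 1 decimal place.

Round 1 adds ΔG = $269 million; each later round is MPC = 0.455 times the previous.
After 5 rounds: 269 + 122.395 + 55.689725 + 25.338824875 + 11.529165318125 = ΔG·(1 − c^5)/(1 − c) = 269 × (1 − 0.019501004534375)/0.545 ≈ $484 million.

$484.0 million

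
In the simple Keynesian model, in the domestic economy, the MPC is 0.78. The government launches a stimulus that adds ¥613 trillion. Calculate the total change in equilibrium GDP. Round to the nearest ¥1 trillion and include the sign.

Government-spending multiplier = 1/(1 − MPC) = 1/(1 − 0.78) = 1/0.22 ≈ 4.545.
ΔY = k × ΔG = (+¥613 trillion) / 0.22 ≈ +¥2,786 trillion.

+¥2,786 trillion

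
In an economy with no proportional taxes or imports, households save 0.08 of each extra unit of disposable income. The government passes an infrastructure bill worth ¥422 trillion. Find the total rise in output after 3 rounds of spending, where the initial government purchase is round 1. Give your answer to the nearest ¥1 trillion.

MPC = 1 − MPS = 1 − 0.08 = 0.92.
Round 1 adds ΔG = ¥422 trillion; each later round is MPC = 0.92 times the previous.
After 3 rounds: 422 + 388.24 + 357.1808 = ΔG·(1 − c^3)/(1 − c) = 422 × (1 − 0.778688)/0.08 ≈ ¥1,167 trillion.

¥1,167 trillion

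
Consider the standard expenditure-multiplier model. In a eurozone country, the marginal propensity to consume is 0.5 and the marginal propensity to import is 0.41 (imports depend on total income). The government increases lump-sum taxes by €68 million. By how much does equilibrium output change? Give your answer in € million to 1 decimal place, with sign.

−€37.4 million

A lump-sum tax change of +€68 million shifts disposable income by −€68 million; first-round consumption changes by −c × ΔT = −0.5 × (+€68 million) = −€34 million.
Expenditure multiplier = 1/(1 − c + m) = 1/(1 − 0.5 + 0.41) = 1/0.91 ≈ 1.099.
The tax multiplier is −c × k ≈ −0.549, so ΔY = k × (−c·ΔT) = (−€34 million) / 0.91 ≈ −€37.4 million.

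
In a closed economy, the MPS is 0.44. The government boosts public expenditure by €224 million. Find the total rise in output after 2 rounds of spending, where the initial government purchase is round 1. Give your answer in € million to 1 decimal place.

€349.4 million

MPC = 1 − MPS = 1 − 0.44 = 0.56.
Round 1 adds ΔG = €224 million; each later round is MPC = 0.56 times the previous.
After 2 rounds: 224 + 125.44 = ΔG·(1 − c^2)/(1 − c) = 224 × (1 − 0.3136)/0.44 ≈ €349.4 million.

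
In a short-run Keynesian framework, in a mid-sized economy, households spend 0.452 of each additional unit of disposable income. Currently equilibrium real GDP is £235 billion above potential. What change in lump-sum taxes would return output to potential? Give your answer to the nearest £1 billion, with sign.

Spending multiplier = 1/(1 − MPC) = 1/(1 − 0.452) = 1/0.548 ≈ 1.825.
Tax multiplier = −c·k = −0.452/0.548 ≈ −0.825. Need ΔY = −£235 billion, so ΔT = ΔY/(−c·k) = −(−£235 billion) × 0.548 / 0.452 ≈ +£285 billion.
The government should raise lump-sum taxes by £285 billion.

+£285 billion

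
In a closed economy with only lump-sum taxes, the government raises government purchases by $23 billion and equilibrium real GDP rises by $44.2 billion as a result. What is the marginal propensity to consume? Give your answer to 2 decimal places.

Implied spending multiplier k = ΔY/ΔG = 44.2/23 ≈ 1.9217.
Since k = 1/(1 − MPC), MPC = 1 − 1/k = 1 − ΔG/ΔY = 1 − 23/44.2 ≈ 0.48.

0.48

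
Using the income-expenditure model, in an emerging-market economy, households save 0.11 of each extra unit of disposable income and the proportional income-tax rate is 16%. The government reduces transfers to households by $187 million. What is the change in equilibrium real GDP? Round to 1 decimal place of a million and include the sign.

−$659.4 million

MPC = 1 − MPS = 1 − 0.11 = 0.89.
The transfer change shifts disposable income by −$187 million, so first-round consumption changes by c·ΔTR = 0.89 × (−$187 million) = −$166.43 million.
Expenditure multiplier = 1/(1 − c(1−t)) = 1/(1 − 0.89×0.84) = 1/0.2524 ≈ 3.962.
The transfer multiplier is c × k ≈ 3.526, so ΔY = k × (c·ΔTR) = (−$166.43 million) / 0.2524 ≈ −$659.4 million.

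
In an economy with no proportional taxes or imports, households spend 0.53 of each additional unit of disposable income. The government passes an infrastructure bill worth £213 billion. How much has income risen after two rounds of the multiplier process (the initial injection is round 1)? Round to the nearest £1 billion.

£326 billion

Round 1 adds ΔG = £213 billion; each later round is MPC = 0.53 times the previous.
After 2 rounds: 213 + 112.89 = ΔG·(1 − c^2)/(1 − c) = 213 × (1 − 0.2809)/0.47 ≈ £326 billion.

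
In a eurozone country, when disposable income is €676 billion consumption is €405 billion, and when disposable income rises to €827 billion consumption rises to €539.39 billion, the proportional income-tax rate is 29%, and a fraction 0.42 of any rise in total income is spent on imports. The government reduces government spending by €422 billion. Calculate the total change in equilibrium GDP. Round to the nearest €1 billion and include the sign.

MPC = ΔC/ΔYd = (539.39 − 405)/(827 − 676) = 134.39/151 = 0.89.
Expenditure multiplier = 1/(1 − c(1−t) + m) = 1/(1 − 0.89×0.71 + 0.42) = 1/0.7881 ≈ 1.269.
ΔY = k × ΔG = (−€422 billion) / 0.7881 ≈ −€535 billion.

−€535 billion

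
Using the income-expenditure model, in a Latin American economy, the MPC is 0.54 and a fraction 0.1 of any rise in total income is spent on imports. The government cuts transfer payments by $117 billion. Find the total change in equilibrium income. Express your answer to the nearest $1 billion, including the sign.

−$113 billion

The transfer change shifts disposable income by −$117 billion, so first-round consumption changes by c·ΔTR = 0.54 × (−$117 billion) = −$63.18 billion.
Expenditure multiplier = 1/(1 − c + m) = 1/(1 − 0.54 + 0.1) = 1/0.56 ≈ 1.786.
The transfer multiplier is c × k ≈ 0.964, so ΔY = k × (c·ΔTR) = (−$63.18 billion) / 0.56 ≈ −$113 billion.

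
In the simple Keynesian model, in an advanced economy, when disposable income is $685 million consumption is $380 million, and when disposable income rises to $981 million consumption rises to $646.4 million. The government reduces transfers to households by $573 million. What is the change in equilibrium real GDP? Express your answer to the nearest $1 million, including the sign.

MPC = ΔC/ΔYd = (646.4 − 380)/(981 − 685) = 266.4/296 = 0.9.
The transfer change shifts disposable income by −$573 million, so first-round consumption changes by c·ΔTR = 0.9 × (−$573 million) = −$515.7 million.
Expenditure multiplier = 1/(1 − MPC) = 1/(1 − 0.9) = 1/0.1 = 10.
The transfer multiplier is c × k = 9, so ΔY = k × (c·ΔTR) = (−$515.7 million) / 0.1 = −$5,157 million.

−$5,157 million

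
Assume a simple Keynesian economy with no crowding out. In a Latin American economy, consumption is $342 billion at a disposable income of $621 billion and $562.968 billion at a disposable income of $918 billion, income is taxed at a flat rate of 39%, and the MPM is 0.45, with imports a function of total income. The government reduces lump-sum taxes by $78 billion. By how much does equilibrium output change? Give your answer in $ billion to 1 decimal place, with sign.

+$58.3 billion

MPC = ΔC/ΔYd = (562.968 − 342)/(918 − 621) = 220.968/297 = 0.744.
A lump-sum tax change of −$78 billion shifts disposable income by +$78 billion; first-round consumption changes by −c × ΔT = −0.744 × (−$78 billion) = +$58.032 billion.
Expenditure multiplier = 1/(1 − c(1−t) + m) = 1/(1 − 0.744×0.61 + 0.45) = 1/0.99616 ≈ 1.004.
The tax multiplier is −c × k ≈ −0.747, so ΔY = k × (−c·ΔT) = (+$58.032 billion) / 0.99616 ≈ +$58.3 billion.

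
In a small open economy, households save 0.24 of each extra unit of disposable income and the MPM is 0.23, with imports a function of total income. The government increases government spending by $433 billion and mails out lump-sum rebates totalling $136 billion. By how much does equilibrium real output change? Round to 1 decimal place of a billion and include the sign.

+$1,141.2 billion

MPC = 1 − MPS = 1 − 0.24 = 0.76.
Expenditure multiplier = 1/(1 − c + m) = 1/(1 − 0.76 + 0.23) = 1/0.47 ≈ 2.128.
ΔG contributes k·ΔG = (+$433 billion) / 0.47 ≈ +$921.3 billion.
ΔT of −$136 billion changes first-round spending by −c·ΔT = +$103.36 billion, contributing k·(−c·ΔT) = (+$103.36 billion) / 0.47 ≈ +$219.9 billion.
Net ΔY = k(ΔG − c·ΔT) = (+$536.36 billion) / 0.47 ≈ +$1,141.2 billion.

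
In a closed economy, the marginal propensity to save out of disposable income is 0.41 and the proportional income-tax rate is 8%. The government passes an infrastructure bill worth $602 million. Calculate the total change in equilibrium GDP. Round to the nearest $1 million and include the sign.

+$1,317 million

MPC = 1 − MPS = 1 − 0.41 = 0.59.
Spending multiplier = 1/(1 − c(1−t)) = 1/(1 − 0.59×0.92) = 1/0.4572 ≈ 2.187.
ΔY = k × ΔG = (+$602 million) / 0.4572 ≈ +$1,317 million.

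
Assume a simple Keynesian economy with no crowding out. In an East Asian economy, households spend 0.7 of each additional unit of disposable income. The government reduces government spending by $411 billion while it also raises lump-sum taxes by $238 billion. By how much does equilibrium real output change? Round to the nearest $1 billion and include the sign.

−$1,925 billion

Expenditure multiplier = 1/(1 − MPC) = 1/(1 − 0.7) = 1/0.3 ≈ 3.333.
ΔG contributes k·ΔG = (−$411 billion) / 0.3 = −$1,370 billion.
ΔT of +$238 billion changes first-round spending by −c·ΔT = −$166.6 billion, contributing k·(−c·ΔT) = (−$166.6 billion) / 0.3 ≈ −$555.3 billion.
Net ΔY = k(ΔG − c·ΔT) = (−$577.6 billion) / 0.3 ≈ −$1,925 billion.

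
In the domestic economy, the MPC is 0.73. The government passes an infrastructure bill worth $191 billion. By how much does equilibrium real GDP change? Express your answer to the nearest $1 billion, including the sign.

+$707 billion

Government-spending multiplier = 1/(1 − MPC) = 1/(1 − 0.73) = 1/0.27 ≈ 3.704.
ΔY = k × ΔG = (+$191 billion) / 0.27 ≈ +$707 billion.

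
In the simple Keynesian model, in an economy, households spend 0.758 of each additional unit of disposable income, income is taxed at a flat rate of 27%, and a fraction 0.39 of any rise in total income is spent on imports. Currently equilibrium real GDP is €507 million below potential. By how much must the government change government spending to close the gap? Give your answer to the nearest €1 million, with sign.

+€424 million

Spending multiplier = 1/(1 − c(1−t) + m) = 1/(1 − 0.758×0.73 + 0.39) = 1/0.83666 ≈ 1.195.
Need ΔY = +€507 million, so ΔG = ΔY/k = (+€507 million) × 0.83666 ≈ +€424 million.
The government should increase government spending by €424 million.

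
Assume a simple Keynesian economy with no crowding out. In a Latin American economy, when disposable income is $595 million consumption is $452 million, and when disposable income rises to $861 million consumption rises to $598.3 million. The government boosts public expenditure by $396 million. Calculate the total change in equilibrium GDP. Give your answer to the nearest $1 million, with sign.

+$880 million

MPC = ΔC/ΔYd = (598.3 − 452)/(861 − 595) = 146.3/266 = 0.55.
Expenditure multiplier = 1/(1 − MPC) = 1/(1 − 0.55) = 1/0.45 ≈ 2.222.
ΔY = k × ΔG = (+$396 million) / 0.45 = +$880 million.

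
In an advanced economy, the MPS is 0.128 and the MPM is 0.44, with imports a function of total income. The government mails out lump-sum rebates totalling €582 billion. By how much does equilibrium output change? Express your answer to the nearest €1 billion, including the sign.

+€893 billion

MPC = 1 − MPS = 1 − 0.128 = 0.872.
A lump-sum tax change of −€582 billion shifts disposable income by +€582 billion; first-round consumption changes by −c × ΔT = −0.872 × (−€582 billion) = +€507.504 billion.
Expenditure multiplier = 1/(1 − c + m) = 1/(1 − 0.872 + 0.44) = 1/0.568 ≈ 1.761.
The tax multiplier is −c × k ≈ −1.535, so ΔY = k × (−c·ΔT) = (+€507.504 billion) / 0.568 ≈ +€893 billion.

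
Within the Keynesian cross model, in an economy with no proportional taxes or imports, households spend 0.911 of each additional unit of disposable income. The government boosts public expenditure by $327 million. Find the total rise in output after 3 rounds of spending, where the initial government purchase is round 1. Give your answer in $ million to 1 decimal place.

Round 1 adds ΔG = $327 million; each later round is MPC = 0.911 times the previous.
After 3 rounds: 327 + 297.897 + 271.384167 = ΔG·(1 − c^3)/(1 − c) = 327 × (1 − 0.756058031)/0.089 ≈ $896.3 million.

$896.3 million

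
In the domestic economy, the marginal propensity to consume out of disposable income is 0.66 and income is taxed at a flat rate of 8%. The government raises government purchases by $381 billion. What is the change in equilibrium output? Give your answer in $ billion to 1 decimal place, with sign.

+$970.0 billion

Expenditure multiplier = 1/(1 − c(1−t)) = 1/(1 − 0.66×0.92) = 1/0.3928 ≈ 2.546.
ΔY = k × ΔG = (+$381 billion) / 0.3928 ≈ +$970 billion.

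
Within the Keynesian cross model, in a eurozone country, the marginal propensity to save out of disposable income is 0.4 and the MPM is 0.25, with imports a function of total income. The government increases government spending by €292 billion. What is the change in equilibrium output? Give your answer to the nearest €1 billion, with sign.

MPC = 1 − MPS = 1 − 0.4 = 0.6.
Government-spending multiplier = 1/(1 − c + m) = 1/(1 − 0.6 + 0.25) = 1/0.65 ≈ 1.538.
ΔY = k × ΔG = (+€292 billion) / 0.65 ≈ +€449 billion.

+€449 billion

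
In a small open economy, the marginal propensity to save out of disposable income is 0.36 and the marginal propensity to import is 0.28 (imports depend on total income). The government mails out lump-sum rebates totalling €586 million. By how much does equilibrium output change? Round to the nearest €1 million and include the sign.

+€586 million

MPC = 1 − MPS = 1 − 0.36 = 0.64.
A lump-sum tax change of −€586 million shifts disposable income by +€586 million; first-round consumption changes by −c × ΔT = −0.64 × (−€586 million) = +€375.04 million.
Expenditure multiplier = 1/(1 − c + m) = 1/(1 − 0.64 + 0.28) = 1/0.64 ≈ 1.563.
The tax multiplier is −c × k = −1, so ΔY = k × (−c·ΔT) = (+€375.04 million) / 0.64 = +€586 million.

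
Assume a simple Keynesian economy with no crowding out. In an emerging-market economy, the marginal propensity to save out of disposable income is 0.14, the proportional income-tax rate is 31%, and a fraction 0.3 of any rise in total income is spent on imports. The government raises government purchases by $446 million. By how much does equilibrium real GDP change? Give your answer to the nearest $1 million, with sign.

+$631 million

MPC = 1 − MPS = 1 − 0.14 = 0.86.
Government-spending multiplier = 1/(1 − c(1−t) + m) = 1/(1 − 0.86×0.69 + 0.3) = 1/0.7066 ≈ 1.415.
ΔY = k × ΔG = (+$446 million) / 0.7066 ≈ +$631 million.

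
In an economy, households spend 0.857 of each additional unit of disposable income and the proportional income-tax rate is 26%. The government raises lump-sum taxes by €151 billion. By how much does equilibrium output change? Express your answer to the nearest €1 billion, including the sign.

−€354 billion

A lump-sum tax change of +€151 billion shifts disposable income by −€151 billion; first-round consumption changes by −c × ΔT = −0.857 × (+€151 billion) = −€129.407 billion.
Expenditure multiplier = 1/(1 − c(1−t)) = 1/(1 − 0.857×0.74) = 1/0.36582 ≈ 2.734.
The tax multiplier is −c × k ≈ −2.343, so ΔY = k × (−c·ΔT) = (−€129.407 billion) / 0.36582 ≈ −€354 billion.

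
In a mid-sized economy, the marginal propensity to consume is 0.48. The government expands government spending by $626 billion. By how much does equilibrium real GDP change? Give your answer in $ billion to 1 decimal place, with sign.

+$1,203.8 billion

Government-spending multiplier = 1/(1 − MPC) = 1/(1 − 0.48) = 1/0.52 ≈ 1.923.
ΔY = k × ΔG = (+$626 billion) / 0.52 ≈ +$1,203.8 billion.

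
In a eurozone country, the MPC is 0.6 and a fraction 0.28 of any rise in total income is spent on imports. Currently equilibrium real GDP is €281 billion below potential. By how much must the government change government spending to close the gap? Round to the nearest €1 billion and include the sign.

+€191 billion

Spending multiplier = 1/(1 − c + m) = 1/(1 − 0.6 + 0.28) = 1/0.68 ≈ 1.471.
Need ΔY = +€281 billion, so ΔG = ΔY/k = (+€281 billion) × 0.68 ≈ +€191 billion.
The government should increase government spending by €191 billion.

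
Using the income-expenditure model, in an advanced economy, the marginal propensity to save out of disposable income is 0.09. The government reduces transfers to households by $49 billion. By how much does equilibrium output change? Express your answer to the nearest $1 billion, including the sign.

−$495 billion

MPC = 1 − MPS = 1 − 0.09 = 0.91.
The transfer change shifts disposable income by −$49 billion, so first-round consumption changes by c·ΔTR = 0.91 × (−$49 billion) = −$44.59 billion.
Expenditure multiplier = 1/(1 − MPC) = 1/(1 − 0.91) = 1/0.09 ≈ 11.111.
The transfer multiplier is c × k ≈ 10.111, so ΔY = k × (c·ΔTR) = (−$44.59 billion) / 0.09 ≈ −$495 billion.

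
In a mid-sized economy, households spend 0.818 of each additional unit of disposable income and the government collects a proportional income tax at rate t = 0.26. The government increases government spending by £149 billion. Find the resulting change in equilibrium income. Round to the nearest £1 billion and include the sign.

+£378 billion

Spending multiplier = 1/(1 − c(1−t)) = 1/(1 − 0.818×0.74) = 1/0.39468 ≈ 2.534.
ΔY = k × ΔG = (+£149 billion) / 0.39468 ≈ +£378 billion.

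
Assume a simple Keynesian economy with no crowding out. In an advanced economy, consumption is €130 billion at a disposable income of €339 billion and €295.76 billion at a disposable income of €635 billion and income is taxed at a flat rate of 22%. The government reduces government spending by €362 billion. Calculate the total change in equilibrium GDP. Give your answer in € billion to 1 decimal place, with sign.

MPC = ΔC/ΔYd = (295.76 − 130)/(635 − 339) = 165.76/296 = 0.56.
Spending multiplier = 1/(1 − c(1−t)) = 1/(1 − 0.56×0.78) = 1/0.5632 ≈ 1.776.
ΔY = k × ΔG = (−€362 billion) / 0.5632 ≈ −€642.8 billion.

−€642.8 billion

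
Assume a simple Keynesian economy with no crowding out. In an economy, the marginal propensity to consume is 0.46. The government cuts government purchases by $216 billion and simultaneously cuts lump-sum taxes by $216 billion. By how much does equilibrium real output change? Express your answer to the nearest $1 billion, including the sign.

Expenditure multiplier = 1/(1 − MPC) = 1/(1 − 0.46) = 1/0.54 ≈ 1.852.
ΔG contributes k·ΔG = (−$216 billion) / 0.54 = −$400 billion.
ΔT of −$216 billion changes first-round spending by −c·ΔT = +$99.36 billion, contributing k·(−c·ΔT) = (+$99.36 billion) / 0.54 = +$184 billion.
With ΔG = ΔT and no other leakages, the balanced-budget multiplier is 1, so ΔY = ΔG = −$216 billion.

−$216 billion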